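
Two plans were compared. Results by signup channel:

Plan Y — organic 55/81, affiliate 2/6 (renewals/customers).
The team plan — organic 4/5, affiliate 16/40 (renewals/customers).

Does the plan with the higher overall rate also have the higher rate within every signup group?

No

Organic: Plan Y 55/81 = 67.9%, the team plan 4/5 = 80.0% → the team plan
Affiliate: Plan Y 2/6 = 33.3%, the team plan 16/40 = 40.0% → the team plan
Overall: Plan Y 57/87 = 65.5%, the team plan 20/45 = 44.4% → Plan Y
The team plan wins each signup group but Plan Y wins overall — the comparison reverses. The team plan's customers skew toward affiliate, which has a lower base rate.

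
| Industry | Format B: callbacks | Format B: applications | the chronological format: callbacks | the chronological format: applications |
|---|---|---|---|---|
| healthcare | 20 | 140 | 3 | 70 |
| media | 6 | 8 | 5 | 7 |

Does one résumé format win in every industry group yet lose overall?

No

Healthcare: Format B 20/140 = 14.3%, the chronological format 3/70 = 4.3% → Format B
Media: Format B 6/8 = 75.0%, the chronological format 5/7 = 71.4% → Format B
Overall: Format B 26/148 = 17.6%, the chronological format 8/77 = 10.4% → Format B
Format B wins overall and in every industry group — no reversal.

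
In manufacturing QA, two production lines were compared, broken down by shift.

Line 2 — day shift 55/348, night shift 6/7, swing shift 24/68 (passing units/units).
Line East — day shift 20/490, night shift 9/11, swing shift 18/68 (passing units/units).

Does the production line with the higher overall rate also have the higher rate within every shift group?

Day shift: Line 2 55/348 = 15.8%, Line East 20/490 = 4.1% → Line 2
Night shift: Line 2 6/7 = 85.7%, Line East 9/11 = 81.8% → Line 2
Swing shift: Line 2 24/68 = 35.3%, Line East 18/68 = 26.5% → Line 2
Overall: Line 2 85/423 = 20.1%, Line East 47/569 = 8.3% → Line 2
Line 2 wins overall and in every shift group — no reversal.

Yes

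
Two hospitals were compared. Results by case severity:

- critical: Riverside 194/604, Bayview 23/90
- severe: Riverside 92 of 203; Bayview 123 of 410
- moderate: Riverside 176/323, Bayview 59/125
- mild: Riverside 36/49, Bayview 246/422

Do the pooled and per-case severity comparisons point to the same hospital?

No

Critical: Riverside 194/604 = 32.1%, Bayview 23/90 = 25.6% → Riverside
Severe: Riverside 92/203 = 45.3%, Bayview 123/410 = 30.0% → Riverside
Moderate: Riverside 176/323 = 54.5%, Bayview 59/125 = 47.2% → Riverside
Mild: Riverside 36/49 = 73.5%, Bayview 246/422 = 58.3% → Riverside
Overall: Riverside 498/1179 = 42.2%, Bayview 451/1047 = 43.1% → Bayview
Riverside wins each case group but Bayview wins overall — the comparison reverses. Riverside's patients skew toward critical, which has a lower base rate.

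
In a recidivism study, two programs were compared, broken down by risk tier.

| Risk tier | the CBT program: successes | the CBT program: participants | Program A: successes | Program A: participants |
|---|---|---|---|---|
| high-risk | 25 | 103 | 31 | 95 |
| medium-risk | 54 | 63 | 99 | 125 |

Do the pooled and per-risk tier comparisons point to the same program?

No

High-risk: the CBT program 25/103 = 24.3%, Program A 31/95 = 32.6% → Program A
Medium-risk: the CBT program 54/63 = 85.7%, Program A 99/125 = 79.2% → the CBT program
Overall: the CBT program 79/166 = 47.6%, Program A 130/220 = 59.1% → Program A
Neither sweeps: the CBT program wins 1 of 2 groups, Program A wins 1. Program A wins overall but not every group — no Simpson reversal.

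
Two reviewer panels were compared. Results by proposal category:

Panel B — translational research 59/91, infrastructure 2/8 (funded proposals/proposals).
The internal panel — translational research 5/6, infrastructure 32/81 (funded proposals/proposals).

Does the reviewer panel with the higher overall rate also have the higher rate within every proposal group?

Translational research: Panel B 59/91 = 64.8%, the internal panel 5/6 = 83.3% → the internal panel
Infrastructure: Panel B 2/8 = 25.0%, the internal panel 32/81 = 39.5% → the internal panel
Overall: Panel B 61/99 = 61.6%, the internal panel 37/87 = 42.5% → Panel B
The internal panel wins each proposal group but Panel B wins overall — the comparison reverses. The internal panel's proposals skew toward infrastructure, which has a lower base rate.

No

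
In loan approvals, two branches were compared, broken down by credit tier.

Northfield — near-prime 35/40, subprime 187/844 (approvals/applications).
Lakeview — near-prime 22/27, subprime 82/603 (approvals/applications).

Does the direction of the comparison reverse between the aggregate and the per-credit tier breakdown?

Near-prime: Northfield 35/40 = 87.5%, Lakeview 22/27 = 81.5% → Northfield
Subprime: Northfield 187/844 = 22.2%, Lakeview 82/603 = 13.6% → Northfield
Overall: Northfield 222/884 = 25.1%, Lakeview 104/630 = 16.5% → Northfield
Northfield wins overall and in every credit group — no reversal.

No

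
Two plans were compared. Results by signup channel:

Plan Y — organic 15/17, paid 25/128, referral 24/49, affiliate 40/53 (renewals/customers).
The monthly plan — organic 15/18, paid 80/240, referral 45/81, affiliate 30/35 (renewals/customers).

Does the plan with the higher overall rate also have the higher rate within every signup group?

No

Organic: Plan Y 15/17 = 88.2%, the monthly plan 15/18 = 83.3% → Plan Y
Paid: Plan Y 25/128 = 19.5%, the monthly plan 80/240 = 33.3% → the monthly plan
Referral: Plan Y 24/49 = 49.0%, the monthly plan 45/81 = 55.6% → the monthly plan
Affiliate: Plan Y 40/53 = 75.5%, the monthly plan 30/35 = 85.7% → the monthly plan
Overall: Plan Y 104/247 = 42.1%, the monthly plan 170/374 = 45.5% → the monthly plan
Neither sweeps: Plan Y wins 1 of 4 groups, the monthly plan wins 3. The monthly plan wins overall but not every group — no Simpson reversal.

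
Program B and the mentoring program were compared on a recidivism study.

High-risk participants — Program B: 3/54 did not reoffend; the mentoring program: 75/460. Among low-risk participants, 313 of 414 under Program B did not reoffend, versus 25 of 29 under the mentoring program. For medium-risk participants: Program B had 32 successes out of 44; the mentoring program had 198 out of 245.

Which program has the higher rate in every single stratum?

High-risk: Program B 3/54 = 5.6%, the mentoring program 75/460 = 16.3% → the mentoring program
Low-risk: Program B 313/414 = 75.6%, the mentoring program 25/29 = 86.2% → the mentoring program
Medium-risk: Program B 32/44 = 72.7%, the mentoring program 198/245 = 80.8% → the mentoring program
The mentoring program has the higher rate in all 3 groups.

the mentoring program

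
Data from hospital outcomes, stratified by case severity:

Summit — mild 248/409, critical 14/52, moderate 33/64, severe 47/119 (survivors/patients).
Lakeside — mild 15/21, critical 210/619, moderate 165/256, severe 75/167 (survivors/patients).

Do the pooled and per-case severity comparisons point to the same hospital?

No

Mild: Summit 248/409 = 60.6%, Lakeside 15/21 = 71.4% → Lakeside
Critical: Summit 14/52 = 26.9%, Lakeside 210/619 = 33.9% → Lakeside
Moderate: Summit 33/64 = 51.6%, Lakeside 165/256 = 64.5% → Lakeside
Severe: Summit 47/119 = 39.5%, Lakeside 75/167 = 44.9% → Lakeside
Overall: Summit 342/644 = 53.1%, Lakeside 465/1063 = 43.7% → Summit
Lakeside wins each case group but Summit wins overall — the comparison reverses. Lakeside's patients skew toward critical, which has a lower base rate.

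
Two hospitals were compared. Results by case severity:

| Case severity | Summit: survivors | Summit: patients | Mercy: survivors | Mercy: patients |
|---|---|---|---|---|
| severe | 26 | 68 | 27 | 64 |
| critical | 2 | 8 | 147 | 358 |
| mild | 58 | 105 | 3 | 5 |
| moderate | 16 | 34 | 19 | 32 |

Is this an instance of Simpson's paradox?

Severe: Summit 26/68 = 38.2%, Mercy 27/64 = 42.2% → Mercy
Critical: Summit 2/8 = 25.0%, Mercy 147/358 = 41.1% → Mercy
Mild: Summit 58/105 = 55.2%, Mercy 3/5 = 60.0% → Mercy
Moderate: Summit 16/34 = 47.1%, Mercy 19/32 = 59.4% → Mercy
Overall: Summit 102/215 = 47.4%, Mercy 196/459 = 42.7% → Summit
Mercy wins each case group but Summit wins overall — the comparison reverses. Mercy's patients skew toward critical, which has a lower base rate.

Yes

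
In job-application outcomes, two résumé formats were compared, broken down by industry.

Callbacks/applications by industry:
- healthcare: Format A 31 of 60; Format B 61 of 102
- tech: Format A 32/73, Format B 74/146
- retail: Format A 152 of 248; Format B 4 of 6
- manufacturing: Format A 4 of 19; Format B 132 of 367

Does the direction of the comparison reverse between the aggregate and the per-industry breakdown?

Yes

Healthcare: Format A 31/60 = 51.7%, Format B 61/102 = 59.8% → Format B
Tech: Format A 32/73 = 43.8%, Format B 74/146 = 50.7% → Format B
Retail: Format A 152/248 = 61.3%, Format B 4/6 = 66.7% → Format B
Manufacturing: Format A 4/19 = 21.1%, Format B 132/367 = 36.0% → Format B
Overall: Format A 219/400 = 54.8%, Format B 271/621 = 43.6% → Format A
Format B wins each industry group but Format A wins overall — the comparison reverses. Format B's applications skew toward manufacturing, which has a lower base rate.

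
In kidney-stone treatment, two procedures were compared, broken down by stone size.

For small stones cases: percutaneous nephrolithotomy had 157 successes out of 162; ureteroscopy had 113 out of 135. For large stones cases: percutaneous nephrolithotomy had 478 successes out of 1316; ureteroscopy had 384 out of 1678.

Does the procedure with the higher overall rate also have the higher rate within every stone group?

Small stones: percutaneous nephrolithotomy 157/162 = 96.9%, ureteroscopy 113/135 = 83.7% → percutaneous nephrolithotomy
Large stones: percutaneous nephrolithotomy 478/1316 = 36.3%, ureteroscopy 384/1678 = 22.9% → percutaneous nephrolithotomy
Overall: percutaneous nephrolithotomy 635/1478 = 43.0%, ureteroscopy 497/1813 = 27.4% → percutaneous nephrolithotomy
Percutaneous nephrolithotomy wins overall and in every stone group — no reversal.

Yes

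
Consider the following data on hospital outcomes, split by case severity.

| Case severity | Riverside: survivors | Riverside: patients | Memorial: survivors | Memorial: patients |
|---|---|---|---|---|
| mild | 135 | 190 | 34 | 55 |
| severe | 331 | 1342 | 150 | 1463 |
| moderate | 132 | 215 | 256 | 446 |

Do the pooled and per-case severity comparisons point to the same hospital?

Yes

Mild: Riverside 135/190 = 71.1%, Memorial 34/55 = 61.8% → Riverside
Severe: Riverside 331/1342 = 24.7%, Memorial 150/1463 = 10.3% → Riverside
Moderate: Riverside 132/215 = 61.4%, Memorial 256/446 = 57.4% → Riverside
Overall: Riverside 598/1747 = 34.2%, Memorial 440/1964 = 22.4% → Riverside
Riverside wins overall and in every case group — no reversal.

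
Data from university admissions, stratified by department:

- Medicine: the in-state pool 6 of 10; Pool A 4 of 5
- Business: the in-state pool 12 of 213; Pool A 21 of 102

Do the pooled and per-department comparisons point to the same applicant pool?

Medicine: the in-state pool 6/10 = 60.0%, Pool A 4/5 = 80.0% → Pool A
Business: the in-state pool 12/213 = 5.6%, Pool A 21/102 = 20.6% → Pool A
Overall: the in-state pool 18/223 = 8.1%, Pool A 25/107 = 23.4% → Pool A
Pool A wins overall and in every department group — no reversal.

Yes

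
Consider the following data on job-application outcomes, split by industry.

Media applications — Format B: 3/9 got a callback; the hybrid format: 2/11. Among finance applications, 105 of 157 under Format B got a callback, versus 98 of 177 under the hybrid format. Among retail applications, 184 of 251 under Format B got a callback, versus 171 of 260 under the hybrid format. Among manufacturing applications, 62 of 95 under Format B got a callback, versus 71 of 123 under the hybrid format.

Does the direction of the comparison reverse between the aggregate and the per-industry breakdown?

No

Media: Format B 3/9 = 33.3%, the hybrid format 2/11 = 18.2% → Format B
Finance: Format B 105/157 = 66.9%, the hybrid format 98/177 = 55.4% → Format B
Retail: Format B 184/251 = 73.3%, the hybrid format 171/260 = 65.8% → Format B
Manufacturing: Format B 62/95 = 65.3%, the hybrid format 71/123 = 57.7% → Format B
Overall: Format B 354/512 = 69.1%, the hybrid format 342/571 = 59.9% → Format B
Format B wins overall and in every industry group — no reversal.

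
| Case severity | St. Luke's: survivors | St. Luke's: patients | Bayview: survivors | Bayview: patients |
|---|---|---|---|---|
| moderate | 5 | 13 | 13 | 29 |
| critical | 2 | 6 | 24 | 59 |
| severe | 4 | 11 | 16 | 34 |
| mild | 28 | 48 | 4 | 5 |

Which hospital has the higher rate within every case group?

Bayview

Moderate: St. Luke's 5/13 = 38.5%, Bayview 13/29 = 44.8% → Bayview
Critical: St. Luke's 2/6 = 33.3%, Bayview 24/59 = 40.7% → Bayview
Severe: St. Luke's 4/11 = 36.4%, Bayview 16/34 = 47.1% → Bayview
Mild: St. Luke's 28/48 = 58.3%, Bayview 4/5 = 80.0% → Bayview
Bayview has the higher rate in all 4 groups.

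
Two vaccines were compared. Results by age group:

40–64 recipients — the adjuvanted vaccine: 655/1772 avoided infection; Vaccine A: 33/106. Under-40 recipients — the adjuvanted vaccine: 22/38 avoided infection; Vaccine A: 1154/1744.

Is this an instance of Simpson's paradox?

40–64: the adjuvanted vaccine 655/1772 = 37.0%, Vaccine A 33/106 = 31.1% → the adjuvanted vaccine
Under-40: the adjuvanted vaccine 22/38 = 57.9%, Vaccine A 1154/1744 = 66.2% → Vaccine A
Overall: the adjuvanted vaccine 677/1810 = 37.4%, Vaccine A 1187/1850 = 64.2% → Vaccine A
Neither sweeps: the adjuvanted vaccine wins 1 of 2 groups, Vaccine A wins 1. Vaccine A wins overall but not every group — no Simpson reversal.

No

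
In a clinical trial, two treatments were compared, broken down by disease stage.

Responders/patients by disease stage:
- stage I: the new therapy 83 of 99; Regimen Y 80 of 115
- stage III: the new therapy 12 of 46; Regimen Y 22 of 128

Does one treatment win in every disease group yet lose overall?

Stage I: the new therapy 83/99 = 83.8%, Regimen Y 80/115 = 69.6% → the new therapy
Stage III: the new therapy 12/46 = 26.1%, Regimen Y 22/128 = 17.2% → the new therapy
Overall: the new therapy 95/145 = 65.5%, Regimen Y 102/243 = 42.0% → the new therapy
The new therapy wins overall and in every disease group — no reversal.

No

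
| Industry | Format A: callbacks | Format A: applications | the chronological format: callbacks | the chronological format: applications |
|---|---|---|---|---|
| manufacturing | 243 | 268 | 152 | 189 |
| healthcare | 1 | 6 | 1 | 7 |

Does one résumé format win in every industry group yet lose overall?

Manufacturing: Format A 243/268 = 90.7%, the chronological format 152/189 = 80.4% → Format A
Healthcare: Format A 1/6 = 16.7%, the chronological format 1/7 = 14.3% → Format A
Overall: Format A 244/274 = 89.1%, the chronological format 153/196 = 78.1% → Format A
Format A wins overall and in every industry group — no reversal.

No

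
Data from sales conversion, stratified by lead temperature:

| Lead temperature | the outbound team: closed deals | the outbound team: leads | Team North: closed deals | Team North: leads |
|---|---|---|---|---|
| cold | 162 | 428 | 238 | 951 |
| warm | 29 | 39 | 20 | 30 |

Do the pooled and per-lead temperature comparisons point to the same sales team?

Cold: the outbound team 162/428 = 37.9%, Team North 238/951 = 25.0% → the outbound team
Warm: the outbound team 29/39 = 74.4%, Team North 20/30 = 66.7% → the outbound team
Overall: the outbound team 191/467 = 40.9%, Team North 258/981 = 26.3% → the outbound team
The outbound team wins overall and in every lead group — no reversal.

Yes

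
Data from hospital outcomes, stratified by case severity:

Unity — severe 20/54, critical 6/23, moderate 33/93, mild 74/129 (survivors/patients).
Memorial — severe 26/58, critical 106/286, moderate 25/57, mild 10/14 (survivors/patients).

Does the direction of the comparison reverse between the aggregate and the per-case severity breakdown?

Yes

Severe: Unity 20/54 = 37.0%, Memorial 26/58 = 44.8% → Memorial
Critical: Unity 6/23 = 26.1%, Memorial 106/286 = 37.1% → Memorial
Moderate: Unity 33/93 = 35.5%, Memorial 25/57 = 43.9% → Memorial
Mild: Unity 74/129 = 57.4%, Memorial 10/14 = 71.4% → Memorial
Overall: Unity 133/299 = 44.5%, Memorial 167/415 = 40.2% → Unity
Memorial wins each case group but Unity wins overall — the comparison reverses. Memorial's patients skew toward critical, which has a lower base rate.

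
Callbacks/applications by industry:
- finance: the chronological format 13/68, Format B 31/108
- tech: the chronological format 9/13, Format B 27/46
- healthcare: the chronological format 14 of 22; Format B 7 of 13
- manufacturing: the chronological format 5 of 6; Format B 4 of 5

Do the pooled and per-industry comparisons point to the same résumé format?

Finance: the chronological format 13/68 = 19.1%, Format B 31/108 = 28.7% → Format B
Tech: the chronological format 9/13 = 69.2%, Format B 27/46 = 58.7% → the chronological format
Healthcare: the chronological format 14/22 = 63.6%, Format B 7/13 = 53.8% → the chronological format
Manufacturing: the chronological format 5/6 = 83.3%, Format B 4/5 = 80.0% → the chronological format
Overall: the chronological format 41/109 = 37.6%, Format B 69/172 = 40.1% → Format B
Neither sweeps: the chronological format wins 3 of 4 groups, Format B wins 1. Format B wins overall but not every group — no Simpson reversal.

No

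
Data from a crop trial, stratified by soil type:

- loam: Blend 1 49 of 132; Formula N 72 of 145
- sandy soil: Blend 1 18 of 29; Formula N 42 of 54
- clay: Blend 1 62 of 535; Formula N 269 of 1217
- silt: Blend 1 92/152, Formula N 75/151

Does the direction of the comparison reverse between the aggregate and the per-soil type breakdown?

Loam: Blend 1 49/132 = 37.1%, Formula N 72/145 = 49.7% → Formula N
Sandy soil: Blend 1 18/29 = 62.1%, Formula N 42/54 = 77.8% → Formula N
Clay: Blend 1 62/535 = 11.6%, Formula N 269/1217 = 22.1% → Formula N
Silt: Blend 1 92/152 = 60.5%, Formula N 75/151 = 49.7% → Blend 1
Overall: Blend 1 221/848 = 26.1%, Formula N 458/1567 = 29.2% → Formula N
Neither sweeps: Blend 1 wins 1 of 4 groups, Formula N wins 3. Formula N wins overall but not every group — no Simpson reversal.

No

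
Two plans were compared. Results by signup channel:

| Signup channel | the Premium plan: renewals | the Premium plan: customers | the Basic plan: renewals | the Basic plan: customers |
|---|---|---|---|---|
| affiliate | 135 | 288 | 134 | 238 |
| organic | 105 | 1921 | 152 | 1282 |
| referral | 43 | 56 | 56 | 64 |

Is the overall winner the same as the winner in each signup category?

Affiliate: the Premium plan 135/288 = 46.9%, the Basic plan 134/238 = 56.3% → the Basic plan
Organic: the Premium plan 105/1921 = 5.5%, the Basic plan 152/1282 = 11.9% → the Basic plan
Referral: the Premium plan 43/56 = 76.8%, the Basic plan 56/64 = 87.5% → the Basic plan
Overall: the Premium plan 283/2265 = 12.5%, the Basic plan 342/1584 = 21.6% → the Basic plan
The Basic plan wins overall and in every signup group — no reversal.

Yes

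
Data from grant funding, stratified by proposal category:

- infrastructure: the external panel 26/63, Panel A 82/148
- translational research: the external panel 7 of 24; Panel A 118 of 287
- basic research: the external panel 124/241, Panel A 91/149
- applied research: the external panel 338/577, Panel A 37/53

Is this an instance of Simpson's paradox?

Infrastructure: the external panel 26/63 = 41.3%, Panel A 82/148 = 55.4% → Panel A
Translational research: the external panel 7/24 = 29.2%, Panel A 118/287 = 41.1% → Panel A
Basic research: the external panel 124/241 = 51.5%, Panel A 91/149 = 61.1% → Panel A
Applied research: the external panel 338/577 = 58.6%, Panel A 37/53 = 69.8% → Panel A
Overall: the external panel 495/905 = 54.7%, Panel A 328/637 = 51.5% → the external panel
Panel A wins each proposal group but the external panel wins overall — the comparison reverses. Panel A's proposals skew toward translational research, which has a lower base rate.

Yes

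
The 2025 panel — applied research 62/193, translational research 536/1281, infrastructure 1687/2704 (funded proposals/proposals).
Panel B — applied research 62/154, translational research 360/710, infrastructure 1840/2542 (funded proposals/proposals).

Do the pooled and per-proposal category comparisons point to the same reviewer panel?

Applied research: the 2025 panel 62/193 = 32.1%, Panel B 62/154 = 40.3% → Panel B
Translational research: the 2025 panel 536/1281 = 41.8%, Panel B 360/710 = 50.7% → Panel B
Infrastructure: the 2025 panel 1687/2704 = 62.4%, Panel B 1840/2542 = 72.4% → Panel B
Overall: the 2025 panel 2285/4178 = 54.7%, Panel B 2262/3406 = 66.4% → Panel B
Panel B wins overall and in every proposal group — no reversal.

Yes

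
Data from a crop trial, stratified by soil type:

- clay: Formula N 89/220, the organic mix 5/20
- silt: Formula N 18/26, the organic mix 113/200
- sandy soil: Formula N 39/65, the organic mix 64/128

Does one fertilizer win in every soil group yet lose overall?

Clay: Formula N 89/220 = 40.5%, the organic mix 5/20 = 25.0% → Formula N
Silt: Formula N 18/26 = 69.2%, the organic mix 113/200 = 56.5% → Formula N
Sandy soil: Formula N 39/65 = 60.0%, the organic mix 64/128 = 50.0% → Formula N
Overall: Formula N 146/311 = 46.9%, the organic mix 182/348 = 52.3% → the organic mix
Formula N wins each soil group but the organic mix wins overall — the comparison reverses. Formula N's plots skew toward clay, which has a lower base rate.

Yes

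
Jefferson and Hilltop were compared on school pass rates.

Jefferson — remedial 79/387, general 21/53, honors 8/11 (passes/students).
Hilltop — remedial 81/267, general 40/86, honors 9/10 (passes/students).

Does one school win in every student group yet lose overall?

No

Remedial: Jefferson 79/387 = 20.4%, Hilltop 81/267 = 30.3% → Hilltop
General: Jefferson 21/53 = 39.6%, Hilltop 40/86 = 46.5% → Hilltop
Honors: Jefferson 8/11 = 72.7%, Hilltop 9/10 = 90.0% → Hilltop
Overall: Jefferson 108/451 = 23.9%, Hilltop 130/363 = 35.8% → Hilltop
Hilltop wins overall and in every student group — no reversal.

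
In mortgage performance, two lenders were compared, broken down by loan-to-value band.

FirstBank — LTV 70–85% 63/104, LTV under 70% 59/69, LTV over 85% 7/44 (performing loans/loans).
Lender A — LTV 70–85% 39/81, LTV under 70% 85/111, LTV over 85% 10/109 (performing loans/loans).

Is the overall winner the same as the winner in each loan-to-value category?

Yes

LTV 70–85%: FirstBank 63/104 = 60.6%, Lender A 39/81 = 48.1% → FirstBank
LTV under 70%: FirstBank 59/69 = 85.5%, Lender A 85/111 = 76.6% → FirstBank
LTV over 85%: FirstBank 7/44 = 15.9%, Lender A 10/109 = 9.2% → FirstBank
Overall: FirstBank 129/217 = 59.4%, Lender A 134/301 = 44.5% → FirstBank
FirstBank wins overall and in every loan-to-value group — no reversal.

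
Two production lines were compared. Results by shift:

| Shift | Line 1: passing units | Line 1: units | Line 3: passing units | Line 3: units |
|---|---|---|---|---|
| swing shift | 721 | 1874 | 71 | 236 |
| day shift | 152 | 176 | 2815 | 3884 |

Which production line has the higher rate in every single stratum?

Line 1

Swing shift: Line 1 721/1874 = 38.5%, Line 3 71/236 = 30.1% → Line 1
Day shift: Line 1 152/176 = 86.4%, Line 3 2815/3884 = 72.5% → Line 1
Line 1 has the higher rate in both groups.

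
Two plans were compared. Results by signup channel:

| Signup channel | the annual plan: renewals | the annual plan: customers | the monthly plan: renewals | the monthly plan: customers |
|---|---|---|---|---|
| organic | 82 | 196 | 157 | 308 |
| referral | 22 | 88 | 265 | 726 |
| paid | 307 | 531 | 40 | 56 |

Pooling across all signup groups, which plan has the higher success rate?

the annual plan

Organic: the annual plan 82/196 = 41.8%, the monthly plan 157/308 = 51.0% → the monthly plan
Referral: the annual plan 22/88 = 25.0%, the monthly plan 265/726 = 36.5% → the monthly plan
Paid: the annual plan 307/531 = 57.8%, the monthly plan 40/56 = 71.4% → the monthly plan
Overall: the annual plan 411/815 = 50.4%, the monthly plan 462/1090 = 42.4% → the annual plan
(The monthly plan wins every signup group but the annual plan wins overall — the monthly plan's customers skew toward the low-rate referral group.)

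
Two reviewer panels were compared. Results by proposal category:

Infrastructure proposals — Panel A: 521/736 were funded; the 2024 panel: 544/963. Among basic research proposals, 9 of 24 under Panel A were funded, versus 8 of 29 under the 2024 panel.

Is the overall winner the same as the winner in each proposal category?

Infrastructure: Panel A 521/736 = 70.8%, the 2024 panel 544/963 = 56.5% → Panel A
Basic research: Panel A 9/24 = 37.5%, the 2024 panel 8/29 = 27.6% → Panel A
Overall: Panel A 530/760 = 69.7%, the 2024 panel 552/992 = 55.6% → Panel A
Panel A wins overall and in every proposal group — no reversal.

Yes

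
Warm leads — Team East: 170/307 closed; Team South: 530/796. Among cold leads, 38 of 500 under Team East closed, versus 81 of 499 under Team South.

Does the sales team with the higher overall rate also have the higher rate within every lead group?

Warm: Team East 170/307 = 55.4%, Team South 530/796 = 66.6% → Team South
Cold: Team East 38/500 = 7.6%, Team South 81/499 = 16.2% → Team South
Overall: Team East 208/807 = 25.8%, Team South 611/1295 = 47.2% → Team South
Team South wins overall and in every lead group — no reversal.

Yes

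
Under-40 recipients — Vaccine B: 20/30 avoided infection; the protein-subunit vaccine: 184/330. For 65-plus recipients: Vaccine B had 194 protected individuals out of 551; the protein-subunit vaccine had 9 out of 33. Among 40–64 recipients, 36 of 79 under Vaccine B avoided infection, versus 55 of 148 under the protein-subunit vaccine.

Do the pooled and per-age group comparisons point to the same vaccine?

No

Under-40: Vaccine B 20/30 = 66.7%, the protein-subunit vaccine 184/330 = 55.8% → Vaccine B
65-plus: Vaccine B 194/551 = 35.2%, the protein-subunit vaccine 9/33 = 27.3% → Vaccine B
40–64: Vaccine B 36/79 = 45.6%, the protein-subunit vaccine 55/148 = 37.2% → Vaccine B
Overall: Vaccine B 250/660 = 37.9%, the protein-subunit vaccine 248/511 = 48.5% → the protein-subunit vaccine
Vaccine B wins each age group but the protein-subunit vaccine wins overall — the comparison reverses. Vaccine B's recipients skew toward 65-plus, which has a lower base rate.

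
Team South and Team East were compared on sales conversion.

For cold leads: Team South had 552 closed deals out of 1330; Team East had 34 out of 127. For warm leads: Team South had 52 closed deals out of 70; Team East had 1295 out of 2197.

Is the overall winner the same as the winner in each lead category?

Cold: Team South 552/1330 = 41.5%, Team East 34/127 = 26.8% → Team South
Warm: Team South 52/70 = 74.3%, Team East 1295/2197 = 58.9% → Team South
Overall: Team South 604/1400 = 43.1%, Team East 1329/2324 = 57.2% → Team East
Team South wins each lead group but Team East wins overall — the comparison reverses. Team South's leads skew toward cold, which has a lower base rate.

No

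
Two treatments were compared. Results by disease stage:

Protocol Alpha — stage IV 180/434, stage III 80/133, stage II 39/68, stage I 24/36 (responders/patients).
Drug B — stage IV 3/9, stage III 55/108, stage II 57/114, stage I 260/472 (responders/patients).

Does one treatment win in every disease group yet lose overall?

Yes

Stage IV: Protocol Alpha 180/434 = 41.5%, Drug B 3/9 = 33.3% → Protocol Alpha
Stage III: Protocol Alpha 80/133 = 60.2%, Drug B 55/108 = 50.9% → Protocol Alpha
Stage II: Protocol Alpha 39/68 = 57.4%, Drug B 57/114 = 50.0% → Protocol Alpha
Stage I: Protocol Alpha 24/36 = 66.7%, Drug B 260/472 = 55.1% → Protocol Alpha
Overall: Protocol Alpha 323/671 = 48.1%, Drug B 375/703 = 53.3% → Drug B
Protocol Alpha wins each disease group but Drug B wins overall — the comparison reverses. Protocol Alpha's patients skew toward stage IV, which has a lower base rate.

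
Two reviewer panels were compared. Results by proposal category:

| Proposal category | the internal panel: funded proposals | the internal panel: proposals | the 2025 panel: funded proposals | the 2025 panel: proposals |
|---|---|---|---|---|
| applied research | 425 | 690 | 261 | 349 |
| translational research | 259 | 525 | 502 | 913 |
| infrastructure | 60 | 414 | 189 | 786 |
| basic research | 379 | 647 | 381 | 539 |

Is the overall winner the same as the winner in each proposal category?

Applied research: the internal panel 425/690 = 61.6%, the 2025 panel 261/349 = 74.8% → the 2025 panel
Translational research: the internal panel 259/525 = 49.3%, the 2025 panel 502/913 = 55.0% → the 2025 panel
Infrastructure: the internal panel 60/414 = 14.5%, the 2025 panel 189/786 = 24.0% → the 2025 panel
Basic research: the internal panel 379/647 = 58.6%, the 2025 panel 381/539 = 70.7% → the 2025 panel
Overall: the internal panel 1123/2276 = 49.3%, the 2025 panel 1333/2587 = 51.5% → the 2025 panel
The 2025 panel wins overall and in every proposal group — no reversal.

Yes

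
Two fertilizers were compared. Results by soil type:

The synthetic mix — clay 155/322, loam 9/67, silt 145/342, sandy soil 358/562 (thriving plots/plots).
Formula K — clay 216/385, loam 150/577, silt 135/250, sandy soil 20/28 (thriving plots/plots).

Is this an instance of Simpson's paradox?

Clay: the synthetic mix 155/322 = 48.1%, Formula K 216/385 = 56.1% → Formula K
Loam: the synthetic mix 9/67 = 13.4%, Formula K 150/577 = 26.0% → Formula K
Silt: the synthetic mix 145/342 = 42.4%, Formula K 135/250 = 54.0% → Formula K
Sandy soil: the synthetic mix 358/562 = 63.7%, Formula K 20/28 = 71.4% → Formula K
Overall: the synthetic mix 667/1293 = 51.6%, Formula K 521/1240 = 42.0% → the synthetic mix
Formula K wins each soil group but the synthetic mix wins overall — the comparison reverses. Formula K's plots skew toward loam, which has a lower base rate.

Yes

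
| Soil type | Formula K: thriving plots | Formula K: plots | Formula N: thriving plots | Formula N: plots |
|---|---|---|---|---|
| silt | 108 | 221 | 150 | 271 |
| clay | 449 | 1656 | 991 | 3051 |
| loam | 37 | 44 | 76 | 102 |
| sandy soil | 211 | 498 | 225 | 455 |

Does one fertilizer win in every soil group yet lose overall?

No

Silt: Formula K 108/221 = 48.9%, Formula N 150/271 = 55.4% → Formula N
Clay: Formula K 449/1656 = 27.1%, Formula N 991/3051 = 32.5% → Formula N
Loam: Formula K 37/44 = 84.1%, Formula N 76/102 = 74.5% → Formula K
Sandy soil: Formula K 211/498 = 42.4%, Formula N 225/455 = 49.5% → Formula N
Overall: Formula K 805/2419 = 33.3%, Formula N 1442/3879 = 37.2% → Formula N
Neither sweeps: Formula K wins 1 of 4 groups, Formula N wins 3. Formula N wins overall but not every group — no Simpson reversal.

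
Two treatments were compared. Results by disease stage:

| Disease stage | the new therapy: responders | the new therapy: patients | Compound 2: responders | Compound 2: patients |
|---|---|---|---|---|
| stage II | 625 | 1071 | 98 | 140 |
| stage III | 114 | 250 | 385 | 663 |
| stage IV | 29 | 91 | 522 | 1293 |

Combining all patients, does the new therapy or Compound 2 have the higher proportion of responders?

Stage II: the new therapy 625/1071 = 58.4%, Compound 2 98/140 = 70.0% → Compound 2
Stage III: the new therapy 114/250 = 45.6%, Compound 2 385/663 = 58.1% → Compound 2
Stage IV: the new therapy 29/91 = 31.9%, Compound 2 522/1293 = 40.4% → Compound 2
Overall: the new therapy 768/1412 = 54.4%, Compound 2 1005/2096 = 47.9% → the new therapy
(Compound 2 wins every disease group but the new therapy wins overall — Compound 2's patients skew toward the low-rate stage IV group.)

the new therapy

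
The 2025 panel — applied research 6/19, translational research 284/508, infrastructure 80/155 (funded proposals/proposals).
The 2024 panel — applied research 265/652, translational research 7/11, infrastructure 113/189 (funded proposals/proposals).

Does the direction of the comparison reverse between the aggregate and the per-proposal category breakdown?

Yes

Applied research: the 2025 panel 6/19 = 31.6%, the 2024 panel 265/652 = 40.6% → the 2024 panel
Translational research: the 2025 panel 284/508 = 55.9%, the 2024 panel 7/11 = 63.6% → the 2024 panel
Infrastructure: the 2025 panel 80/155 = 51.6%, the 2024 panel 113/189 = 59.8% → the 2024 panel
Overall: the 2025 panel 370/682 = 54.3%, the 2024 panel 385/852 = 45.2% → the 2025 panel
The 2024 panel wins each proposal group but the 2025 panel wins overall — the comparison reverses. The 2024 panel's proposals skew toward applied research, which has a lower base rate.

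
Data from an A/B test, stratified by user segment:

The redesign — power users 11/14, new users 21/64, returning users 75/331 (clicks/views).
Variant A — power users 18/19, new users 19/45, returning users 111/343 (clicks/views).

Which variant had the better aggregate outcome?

Power users: the redesign 11/14 = 78.6%, Variant A 18/19 = 94.7% → Variant A
New users: the redesign 21/64 = 32.8%, Variant A 19/45 = 42.2% → Variant A
Returning users: the redesign 75/331 = 22.7%, Variant A 111/343 = 32.4% → Variant A
Overall: the redesign 107/409 = 26.2%, Variant A 148/407 = 36.4% → Variant A

Variant A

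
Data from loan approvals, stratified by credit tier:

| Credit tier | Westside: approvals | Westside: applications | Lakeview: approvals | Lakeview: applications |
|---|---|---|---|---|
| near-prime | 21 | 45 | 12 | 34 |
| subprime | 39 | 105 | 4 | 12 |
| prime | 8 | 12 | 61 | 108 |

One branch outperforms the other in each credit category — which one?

Westside

Near-prime: Westside 21/45 = 46.7%, Lakeview 12/34 = 35.3% → Westside
Subprime: Westside 39/105 = 37.1%, Lakeview 4/12 = 33.3% → Westside
Prime: Westside 8/12 = 66.7%, Lakeview 61/108 = 56.5% → Westside
Westside has the higher rate in all 3 groups.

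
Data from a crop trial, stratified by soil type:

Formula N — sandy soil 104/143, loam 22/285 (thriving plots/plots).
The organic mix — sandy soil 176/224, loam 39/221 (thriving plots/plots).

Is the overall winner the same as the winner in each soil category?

Yes

Sandy soil: Formula N 104/143 = 72.7%, the organic mix 176/224 = 78.6% → the organic mix
Loam: Formula N 22/285 = 7.7%, the organic mix 39/221 = 17.6% → the organic mix
Overall: Formula N 126/428 = 29.4%, the organic mix 215/445 = 48.3% → the organic mix
The organic mix wins overall and in every soil group — no reversal.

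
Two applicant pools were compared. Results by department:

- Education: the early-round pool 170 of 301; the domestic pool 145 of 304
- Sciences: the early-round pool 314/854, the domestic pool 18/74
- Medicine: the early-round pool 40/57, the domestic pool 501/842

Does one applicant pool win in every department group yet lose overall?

Yes

Education: the early-round pool 170/301 = 56.5%, the domestic pool 145/304 = 47.7% → the early-round pool
Sciences: the early-round pool 314/854 = 36.8%, the domestic pool 18/74 = 24.3% → the early-round pool
Medicine: the early-round pool 40/57 = 70.2%, the domestic pool 501/842 = 59.5% → the early-round pool
Overall: the early-round pool 524/1212 = 43.2%, the domestic pool 664/1220 = 54.4% → the domestic pool
The early-round pool wins each department group but the domestic pool wins overall — the comparison reverses. The early-round pool's applicants skew toward Sciences, which has a lower base rate.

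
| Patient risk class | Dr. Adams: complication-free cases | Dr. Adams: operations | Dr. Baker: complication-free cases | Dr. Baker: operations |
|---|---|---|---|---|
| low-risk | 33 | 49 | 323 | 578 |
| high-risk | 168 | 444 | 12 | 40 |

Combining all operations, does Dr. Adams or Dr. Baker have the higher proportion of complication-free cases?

Dr. Baker

Low-risk: Dr. Adams 33/49 = 67.3%, Dr. Baker 323/578 = 55.9% → Dr. Adams
High-risk: Dr. Adams 168/444 = 37.8%, Dr. Baker 12/40 = 30.0% → Dr. Adams
Overall: Dr. Adams 201/493 = 40.8%, Dr. Baker 335/618 = 54.2% → Dr. Baker
(Dr. Adams wins every patient risk group but Dr. Baker wins overall — Dr. Adams's operations skew toward the low-rate high-risk group.)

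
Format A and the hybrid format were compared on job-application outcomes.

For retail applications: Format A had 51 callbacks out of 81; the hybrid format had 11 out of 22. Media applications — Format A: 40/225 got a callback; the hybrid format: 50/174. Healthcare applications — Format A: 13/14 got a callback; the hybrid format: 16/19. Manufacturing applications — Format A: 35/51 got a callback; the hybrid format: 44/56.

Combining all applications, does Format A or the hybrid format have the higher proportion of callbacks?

Retail: Format A 51/81 = 63.0%, the hybrid format 11/22 = 50.0% → Format A
Media: Format A 40/225 = 17.8%, the hybrid format 50/174 = 28.7% → the hybrid format
Healthcare: Format A 13/14 = 92.9%, the hybrid format 16/19 = 84.2% → Format A
Manufacturing: Format A 35/51 = 68.6%, the hybrid format 44/56 = 78.6% → the hybrid format
Overall: Format A 139/371 = 37.5%, the hybrid format 121/271 = 44.6% → the hybrid format
(Neither sweeps every industry group, but the hybrid format has the higher pooled rate.)

the hybrid format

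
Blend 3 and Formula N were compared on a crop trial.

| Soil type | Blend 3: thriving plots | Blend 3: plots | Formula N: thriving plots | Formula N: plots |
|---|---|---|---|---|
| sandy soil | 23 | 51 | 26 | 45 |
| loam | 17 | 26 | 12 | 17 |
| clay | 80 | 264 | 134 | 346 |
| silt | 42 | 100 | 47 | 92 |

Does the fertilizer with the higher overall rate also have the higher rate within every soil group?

Yes

Sandy soil: Blend 3 23/51 = 45.1%, Formula N 26/45 = 57.8% → Formula N
Loam: Blend 3 17/26 = 65.4%, Formula N 12/17 = 70.6% → Formula N
Clay: Blend 3 80/264 = 30.3%, Formula N 134/346 = 38.7% → Formula N
Silt: Blend 3 42/100 = 42.0%, Formula N 47/92 = 51.1% → Formula N
Overall: Blend 3 162/441 = 36.7%, Formula N 219/500 = 43.8% → Formula N
Formula N wins overall and in every soil group — no reversal.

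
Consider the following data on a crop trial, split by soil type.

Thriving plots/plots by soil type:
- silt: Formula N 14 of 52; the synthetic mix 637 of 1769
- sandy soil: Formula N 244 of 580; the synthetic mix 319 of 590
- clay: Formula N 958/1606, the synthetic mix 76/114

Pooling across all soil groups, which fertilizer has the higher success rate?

Silt: Formula N 14/52 = 26.9%, the synthetic mix 637/1769 = 36.0% → the synthetic mix
Sandy soil: Formula N 244/580 = 42.1%, the synthetic mix 319/590 = 54.1% → the synthetic mix
Clay: Formula N 958/1606 = 59.7%, the synthetic mix 76/114 = 66.7% → the synthetic mix
Overall: Formula N 1216/2238 = 54.3%, the synthetic mix 1032/2473 = 41.7% → Formula N
(The synthetic mix wins every soil group but Formula N wins overall — the synthetic mix's plots skew toward the low-rate silt group.)

Formula N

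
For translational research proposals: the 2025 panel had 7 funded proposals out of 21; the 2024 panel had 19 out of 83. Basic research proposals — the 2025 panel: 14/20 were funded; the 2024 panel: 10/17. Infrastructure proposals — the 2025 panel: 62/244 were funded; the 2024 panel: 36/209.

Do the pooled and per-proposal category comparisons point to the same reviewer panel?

Yes

Translational research: the 2025 panel 7/21 = 33.3%, the 2024 panel 19/83 = 22.9% → the 2025 panel
Basic research: the 2025 panel 14/20 = 70.0%, the 2024 panel 10/17 = 58.8% → the 2025 panel
Infrastructure: the 2025 panel 62/244 = 25.4%, the 2024 panel 36/209 = 17.2% → the 2025 panel
Overall: the 2025 panel 83/285 = 29.1%, the 2024 panel 65/309 = 21.0% → the 2025 panel
The 2025 panel wins overall and in every proposal group — no reversal.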